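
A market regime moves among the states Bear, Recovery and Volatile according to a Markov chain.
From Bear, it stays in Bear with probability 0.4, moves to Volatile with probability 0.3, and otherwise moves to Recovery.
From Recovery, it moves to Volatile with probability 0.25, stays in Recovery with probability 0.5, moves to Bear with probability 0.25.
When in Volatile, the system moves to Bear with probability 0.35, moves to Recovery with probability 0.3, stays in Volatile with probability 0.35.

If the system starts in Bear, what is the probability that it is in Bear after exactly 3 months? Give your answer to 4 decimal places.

Propagate the distribution vector 3 months from Bear.
After 0 months: (1.0000, 0.0000, 0.0000)
After 1 month: (0.4000, 0.3000, 0.3000)
After 2 months: (0.3400, 0.3600, 0.3000)
After 3 months: (0.3310, 0.3720, 0.2970)
P(in Bear after 3 months) = 0.3310

0.3310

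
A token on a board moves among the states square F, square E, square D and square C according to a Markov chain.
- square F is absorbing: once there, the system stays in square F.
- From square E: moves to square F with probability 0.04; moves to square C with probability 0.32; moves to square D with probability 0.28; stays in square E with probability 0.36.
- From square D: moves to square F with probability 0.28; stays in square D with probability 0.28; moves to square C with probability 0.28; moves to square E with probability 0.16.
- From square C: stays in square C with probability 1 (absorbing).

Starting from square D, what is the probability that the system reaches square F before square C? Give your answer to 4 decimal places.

0.4462

Let h(s) be the probability of absorption at square F starting from transient state s. Then h(square F) = 1 and h(square C) = 0. By first-step analysis:
h(square E) = 0.04·1 + 0.36·h(square E) + 0.28·h(square D) + 0.32·0
h(square D) = 0.28·1 + 0.16·h(square E) + 0.28·h(square D) + 0.28·0
Solving: h(square E) = 0.2577, h(square D) = 0.4462.
Starting from square D, the probability is 0.4462.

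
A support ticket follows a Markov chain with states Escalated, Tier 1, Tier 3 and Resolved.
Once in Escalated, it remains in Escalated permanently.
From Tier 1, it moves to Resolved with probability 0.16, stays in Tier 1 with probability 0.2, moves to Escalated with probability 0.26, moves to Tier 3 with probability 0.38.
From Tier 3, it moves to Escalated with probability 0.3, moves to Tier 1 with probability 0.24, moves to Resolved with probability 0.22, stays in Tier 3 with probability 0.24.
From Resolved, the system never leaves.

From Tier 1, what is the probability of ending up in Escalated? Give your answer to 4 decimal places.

Let h(s) be the probability of absorption at Escalated starting from transient state s. Then h(Escalated) = 1 and h(Resolved) = 0. By first-step analysis:
h(Tier 1) = 0.26·1 + 0.2·h(Tier 1) + 0.38·h(Tier 3) + 0.16·0
h(Tier 3) = 0.3·1 + 0.24·h(Tier 1) + 0.24·h(Tier 3) + 0.22·0
Solving: h(Tier 1) = 0.6029, h(Tier 3) = 0.5851.
Starting from Tier 1, the probability is 0.6029.

0.6029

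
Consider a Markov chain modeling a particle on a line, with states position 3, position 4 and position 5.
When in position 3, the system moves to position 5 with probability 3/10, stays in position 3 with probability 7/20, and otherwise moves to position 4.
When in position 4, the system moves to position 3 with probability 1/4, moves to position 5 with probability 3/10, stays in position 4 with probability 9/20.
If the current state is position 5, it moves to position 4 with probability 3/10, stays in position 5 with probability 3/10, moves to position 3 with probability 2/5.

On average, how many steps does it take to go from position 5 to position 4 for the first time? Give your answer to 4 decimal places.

Let t(s) be the expected number of steps to first reach position 4 from state s, with t(position 4) = 0. Conditioning on the first step:
t(position 3) = 1 + 0.35·t(position 3) + 0.3·t(position 5)
t(position 5) = 1 + 0.4·t(position 3) + 0.3·t(position 5)
Solving: t(position 3) = 2.9851, t(position 5) = 3.1343.
Expected steps from position 5 to position 4: 3.1343.

3.1343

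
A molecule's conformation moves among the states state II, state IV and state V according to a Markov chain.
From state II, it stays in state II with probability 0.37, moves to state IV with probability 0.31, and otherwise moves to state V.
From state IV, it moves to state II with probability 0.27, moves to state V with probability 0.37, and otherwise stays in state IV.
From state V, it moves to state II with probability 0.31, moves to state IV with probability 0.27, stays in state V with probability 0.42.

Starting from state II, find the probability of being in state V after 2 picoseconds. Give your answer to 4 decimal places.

Sum over the intermediate state after 1 picosecond:
P = P(state II→state II)·P(state II→state V) + P(state II→state IV)·P(state IV→state V) + P(state II→state V)·P(state V→state V)
  = 0.37×0.32 + 0.31×0.37 + 0.32×0.42
  = 0.1184 + 0.1147 + 0.1344 = 0.3675

0.3675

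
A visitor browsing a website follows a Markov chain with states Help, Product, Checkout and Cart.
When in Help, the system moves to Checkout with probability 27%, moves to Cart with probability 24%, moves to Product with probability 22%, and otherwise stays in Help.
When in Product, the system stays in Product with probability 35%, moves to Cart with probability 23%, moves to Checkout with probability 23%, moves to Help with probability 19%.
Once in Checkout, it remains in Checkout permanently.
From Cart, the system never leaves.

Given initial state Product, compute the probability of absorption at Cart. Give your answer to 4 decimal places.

Let h(s) be the probability of absorption at Cart starting from transient state s. Then h(Cart) = 1 and h(Checkout) = 0. By first-step analysis:
h(Help) = 0.27·h(Help) + 0.22·h(Product) + 0.27·0 + 0.24·1
h(Product) = 0.19·h(Help) + 0.35·h(Product) + 0.23·0 + 0.23·1
Solving: h(Help) = 0.4775, h(Product) = 0.4934.
Starting from Product, the probability is 0.4934.

0.4934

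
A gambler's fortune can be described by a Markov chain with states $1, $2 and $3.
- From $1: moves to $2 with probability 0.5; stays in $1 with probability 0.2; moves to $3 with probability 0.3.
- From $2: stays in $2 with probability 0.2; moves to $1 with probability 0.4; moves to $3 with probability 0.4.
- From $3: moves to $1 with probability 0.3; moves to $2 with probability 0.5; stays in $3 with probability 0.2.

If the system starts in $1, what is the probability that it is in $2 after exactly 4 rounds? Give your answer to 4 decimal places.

0.3815

Propagate the distribution vector 4 rounds from $1.
After 0 rounds: (1.0000, 0.0000, 0.0000)
After 1 round: (0.2000, 0.5000, 0.3000)
After 2 rounds: (0.3300, 0.3500, 0.3200)
After 3 rounds: (0.3020, 0.3950, 0.3030)
After 4 rounds: (0.3093, 0.3815, 0.3092)
P(in $2 after 4 rounds) = 0.3815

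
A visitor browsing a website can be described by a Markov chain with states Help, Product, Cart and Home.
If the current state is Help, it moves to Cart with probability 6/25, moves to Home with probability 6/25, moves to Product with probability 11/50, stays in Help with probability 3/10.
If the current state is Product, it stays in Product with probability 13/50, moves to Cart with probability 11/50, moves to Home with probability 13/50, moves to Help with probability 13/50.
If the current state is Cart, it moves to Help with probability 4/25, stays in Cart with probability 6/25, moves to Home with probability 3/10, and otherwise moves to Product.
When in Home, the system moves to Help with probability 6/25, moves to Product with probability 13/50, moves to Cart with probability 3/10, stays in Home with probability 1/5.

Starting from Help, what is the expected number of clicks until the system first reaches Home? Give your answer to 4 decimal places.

Let t(s) be the expected number of clicks to first reach Home from state s, with t(Home) = 0. Conditioning on the first click:
t(Help) = 1 + 0.3·t(Help) + 0.22·t(Product) + 0.24·t(Cart)
t(Product) = 1 + 0.26·t(Help) + 0.26·t(Product) + 0.22·t(Cart)
t(Cart) = 1 + 0.16·t(Help) + 0.3·t(Product) + 0.24·t(Cart)
Solving: t(Help) = 3.8599, t(Product) = 3.7844, t(Cart) = 3.6222.
Expected clicks from Help to Home: 3.8599.

3.8599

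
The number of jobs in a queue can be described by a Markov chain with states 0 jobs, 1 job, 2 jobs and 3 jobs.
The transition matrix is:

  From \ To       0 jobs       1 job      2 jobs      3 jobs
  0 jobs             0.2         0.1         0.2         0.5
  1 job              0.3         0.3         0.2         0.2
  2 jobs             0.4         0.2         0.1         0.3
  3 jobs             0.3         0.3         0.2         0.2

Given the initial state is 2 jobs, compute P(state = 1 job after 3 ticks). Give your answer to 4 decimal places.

0.2270

Propagate the distribution vector 3 ticks from 2 jobs.
After 0 ticks: (0.0000, 0.0000, 1.0000, 0.0000)
After 1 tick: (0.4000, 0.2000, 0.1000, 0.3000)
After 2 ticks: (0.2700, 0.2100, 0.1900, 0.3300)
After 3 ticks: (0.2920, 0.2270, 0.1810, 0.3000)
P(in 1 job after 3 ticks) = 0.2270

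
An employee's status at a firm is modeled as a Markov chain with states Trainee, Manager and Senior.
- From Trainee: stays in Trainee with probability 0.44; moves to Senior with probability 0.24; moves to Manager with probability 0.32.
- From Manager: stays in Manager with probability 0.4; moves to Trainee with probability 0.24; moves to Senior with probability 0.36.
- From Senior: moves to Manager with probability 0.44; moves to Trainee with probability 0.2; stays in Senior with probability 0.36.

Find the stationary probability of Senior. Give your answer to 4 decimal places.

0.3260

Let the stationary distribution be π with π = πP and π_1 + π_2 + π_3 = 1.
π_1 = 0.44·π_1 + 0.24·π_2 + 0.2·π_3
π_2 = 0.32·π_1 + 0.4·π_2 + 0.44·π_3
Solving with the normalization constraint gives π = (0.2837, 0.3903, 0.3260).
So the stationary probability of Senior is 0.3260.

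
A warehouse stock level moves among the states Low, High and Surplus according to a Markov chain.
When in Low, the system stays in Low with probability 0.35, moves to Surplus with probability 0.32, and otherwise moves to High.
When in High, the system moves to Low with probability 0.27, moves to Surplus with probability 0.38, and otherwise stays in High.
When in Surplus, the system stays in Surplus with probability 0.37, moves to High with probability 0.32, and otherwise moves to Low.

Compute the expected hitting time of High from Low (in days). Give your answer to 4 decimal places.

3.0616

Let t(s) be the expected number of days to first reach High from state s, with t(High) = 0. Conditioning on the first day:
t(Low) = 1 + 0.35·t(Low) + 0.32·t(Surplus)
t(Surplus) = 1 + 0.31·t(Low) + 0.37·t(Surplus)
Solving: t(Low) = 3.0616, t(Surplus) = 3.0938.
Expected days from Low to High: 3.0616.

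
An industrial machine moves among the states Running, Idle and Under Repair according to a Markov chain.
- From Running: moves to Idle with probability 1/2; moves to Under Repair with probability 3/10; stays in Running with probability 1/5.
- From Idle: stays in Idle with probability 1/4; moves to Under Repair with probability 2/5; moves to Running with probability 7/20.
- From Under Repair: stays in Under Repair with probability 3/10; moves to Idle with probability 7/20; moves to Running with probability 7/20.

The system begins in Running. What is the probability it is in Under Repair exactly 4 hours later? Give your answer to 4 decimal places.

Propagate the distribution vector 4 hours from Running.
After 0 hours: (1.0000, 0.0000, 0.0000)
After 1 hour: (0.2000, 0.5000, 0.3000)
After 2 hours: (0.3200, 0.3300, 0.3500)
After 3 hours: (0.3020, 0.3650, 0.3330)
After 4 hours: (0.3047, 0.3588, 0.3365)
P(in Under Repair after 4 hours) = 0.3365

0.3365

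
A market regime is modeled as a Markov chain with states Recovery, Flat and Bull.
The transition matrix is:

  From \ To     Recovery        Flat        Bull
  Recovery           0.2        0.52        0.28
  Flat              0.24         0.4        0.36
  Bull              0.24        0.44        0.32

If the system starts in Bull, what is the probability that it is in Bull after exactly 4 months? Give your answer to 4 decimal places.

Propagate the distribution vector 4 months from Bull.
After 0 months: (0.0000, 0.0000, 1.0000)
After 1 month: (0.2400, 0.4400, 0.3200)
After 2 months: (0.2304, 0.4416, 0.3280)
After 3 months: (0.2308, 0.4408, 0.3284)
After 4 months: (0.2308, 0.4408, 0.3284)
P(in Bull after 4 months) = 0.3284

0.3284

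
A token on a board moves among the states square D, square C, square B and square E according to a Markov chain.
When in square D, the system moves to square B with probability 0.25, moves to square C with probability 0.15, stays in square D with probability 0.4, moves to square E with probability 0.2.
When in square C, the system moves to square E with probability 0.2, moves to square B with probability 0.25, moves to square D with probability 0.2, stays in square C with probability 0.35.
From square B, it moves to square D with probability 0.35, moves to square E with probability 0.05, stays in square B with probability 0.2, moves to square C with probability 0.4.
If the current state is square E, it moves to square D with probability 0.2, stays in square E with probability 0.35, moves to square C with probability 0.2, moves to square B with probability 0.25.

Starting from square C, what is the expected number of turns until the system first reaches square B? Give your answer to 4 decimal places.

Let t(s) be the expected number of turns to first reach square B from state s, with t(square B) = 0. Conditioning on the first turn:
t(square D) = 1 + 0.4·t(square D) + 0.15·t(square C) + 0.2·t(square E)
t(square C) = 1 + 0.2·t(square D) + 0.35·t(square C) + 0.2·t(square E)
t(square E) = 1 + 0.2·t(square D) + 0.2·t(square C) + 0.35·t(square E)
Solving: t(square D) = 4.0000, t(square C) = 4.0000, t(square E) = 4.0000.
Expected turns from square C to square B: 4.0000.

4.0000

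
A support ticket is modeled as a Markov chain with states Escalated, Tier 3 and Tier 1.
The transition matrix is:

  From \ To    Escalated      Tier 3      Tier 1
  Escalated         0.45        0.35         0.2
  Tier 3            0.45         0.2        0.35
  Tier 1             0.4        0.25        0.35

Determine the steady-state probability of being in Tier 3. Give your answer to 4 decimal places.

0.2796

Let the stationary distribution be π with π = πP and π_1 + π_2 + π_3 = 1.
π_1 = 0.45·π_1 + 0.45·π_2 + 0.4·π_3
π_2 = 0.35·π_1 + 0.2·π_2 + 0.25·π_3
Solving with the normalization constraint gives π = (0.4358, 0.2796, 0.2846).
So the stationary probability of Tier 3 is 0.2796.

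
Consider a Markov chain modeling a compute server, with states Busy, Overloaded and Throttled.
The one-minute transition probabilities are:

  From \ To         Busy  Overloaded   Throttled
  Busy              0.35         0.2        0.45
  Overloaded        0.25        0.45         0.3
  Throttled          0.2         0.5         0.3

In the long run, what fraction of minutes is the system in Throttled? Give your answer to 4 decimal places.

0.3388

Let the stationary distribution be π with π = πP and π_1 + π_2 + π_3 = 1.
π_1 = 0.35·π_1 + 0.25·π_2 + 0.2·π_3
π_2 = 0.2·π_1 + 0.45·π_2 + 0.5·π_3
Solving with the normalization constraint gives π = (0.2590, 0.4022, 0.3388).
So the stationary probability of Throttled is 0.3388.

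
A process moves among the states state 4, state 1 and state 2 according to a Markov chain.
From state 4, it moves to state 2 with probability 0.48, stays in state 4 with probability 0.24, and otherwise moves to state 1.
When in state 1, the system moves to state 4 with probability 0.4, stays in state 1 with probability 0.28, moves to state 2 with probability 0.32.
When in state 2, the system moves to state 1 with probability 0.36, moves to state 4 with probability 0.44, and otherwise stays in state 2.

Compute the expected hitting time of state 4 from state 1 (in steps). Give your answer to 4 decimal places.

Let t(s) be the expected number of steps to first reach state 4 from state s, with t(state 4) = 0. Conditioning on the first step:
t(state 1) = 1 + 0.28·t(state 1) + 0.32·t(state 2)
t(state 2) = 1 + 0.36·t(state 1) + 0.2·t(state 2)
Solving: t(state 1) = 2.4306, t(state 2) = 2.3438.
Expected steps from state 1 to state 4: 2.4306.

2.4306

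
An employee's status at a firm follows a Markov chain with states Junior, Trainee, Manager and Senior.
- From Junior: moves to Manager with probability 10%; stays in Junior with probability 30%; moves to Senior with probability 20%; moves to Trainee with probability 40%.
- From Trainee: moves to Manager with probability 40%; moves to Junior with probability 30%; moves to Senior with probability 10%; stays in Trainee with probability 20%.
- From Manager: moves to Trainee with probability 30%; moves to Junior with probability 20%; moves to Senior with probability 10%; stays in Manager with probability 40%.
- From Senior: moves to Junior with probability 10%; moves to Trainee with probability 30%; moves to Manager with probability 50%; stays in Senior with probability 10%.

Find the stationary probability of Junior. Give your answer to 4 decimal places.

0.2412

Let the stationary distribution be π with π = πP and π_1 + π_2 + π_3 + π_4 = 1.
π_1 = 0.3·π_1 + 0.3·π_2 + 0.2·π_3 + 0.1·π_4
π_2 = 0.4·π_1 + 0.2·π_2 + 0.3·π_3 + 0.3·π_4
π_3 = 0.1·π_1 + 0.4·π_2 + 0.4·π_3 + 0.5·π_4
Solving with the normalization constraint gives π = (0.2412, 0.2947, 0.3401, 0.1241).
So the stationary probability of Junior is 0.2412.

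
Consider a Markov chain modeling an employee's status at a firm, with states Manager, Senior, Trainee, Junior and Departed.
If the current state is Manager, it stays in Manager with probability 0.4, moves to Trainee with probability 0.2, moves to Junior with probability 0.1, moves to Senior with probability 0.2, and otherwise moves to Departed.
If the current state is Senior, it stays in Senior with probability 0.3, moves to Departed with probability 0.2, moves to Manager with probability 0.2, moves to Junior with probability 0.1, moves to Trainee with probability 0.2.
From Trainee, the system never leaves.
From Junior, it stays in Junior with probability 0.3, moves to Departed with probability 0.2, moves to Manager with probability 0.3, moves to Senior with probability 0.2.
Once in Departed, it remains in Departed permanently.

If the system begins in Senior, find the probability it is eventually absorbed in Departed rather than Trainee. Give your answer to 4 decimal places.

0.4978

Let h(s) be the probability of absorption at Departed starting from transient state s. Then h(Departed) = 1 and h(Trainee) = 0. By first-step analysis:
h(Manager) = 0.4·h(Manager) + 0.2·h(Senior) + 0.2·0 + 0.1·h(Junior) + 0.1·1
h(Senior) = 0.2·h(Manager) + 0.3·h(Senior) + 0.2·0 + 0.1·h(Junior) + 0.2·1
h(Junior) = 0.3·h(Manager) + 0.2·h(Senior) + 0.3·h(Junior) + 0.2·1
Solving: h(Manager) = 0.4350, h(Senior) = 0.4978, h(Junior) = 0.6143.
Starting from Senior, the probability is 0.4978.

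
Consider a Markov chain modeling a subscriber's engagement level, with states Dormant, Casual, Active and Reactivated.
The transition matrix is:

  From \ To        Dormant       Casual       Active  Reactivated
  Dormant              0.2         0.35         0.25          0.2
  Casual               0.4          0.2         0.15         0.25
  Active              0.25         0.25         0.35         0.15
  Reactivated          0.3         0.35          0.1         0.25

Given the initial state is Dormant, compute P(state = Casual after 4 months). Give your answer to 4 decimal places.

Propagate the distribution vector 4 months from Dormant.
After 0 months: (1.0000, 0.0000, 0.0000, 0.0000)
After 1 month: (0.2000, 0.3500, 0.2500, 0.2000)
After 2 months: (0.3025, 0.2725, 0.2100, 0.2150)
After 3 months: (0.2865, 0.2881, 0.2115, 0.2139)
After 4 months: (0.2896, 0.2856, 0.2103, 0.2145)
P(in Casual after 4 months) = 0.2856

0.2856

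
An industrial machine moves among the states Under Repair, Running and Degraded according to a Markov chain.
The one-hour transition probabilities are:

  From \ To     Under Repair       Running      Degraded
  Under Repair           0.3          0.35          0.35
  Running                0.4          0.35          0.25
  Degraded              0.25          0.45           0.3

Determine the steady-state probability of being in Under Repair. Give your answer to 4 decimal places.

Let the stationary distribution be π with π = πP and π_1 + π_2 + π_3 = 1.
π_1 = 0.3·π_1 + 0.4·π_2 + 0.25·π_3
π_2 = 0.35·π_1 + 0.35·π_2 + 0.45·π_3
Solving with the normalization constraint gives π = (0.3231, 0.3797, 0.2972).
So the stationary probability of Under Repair is 0.3231.

0.3231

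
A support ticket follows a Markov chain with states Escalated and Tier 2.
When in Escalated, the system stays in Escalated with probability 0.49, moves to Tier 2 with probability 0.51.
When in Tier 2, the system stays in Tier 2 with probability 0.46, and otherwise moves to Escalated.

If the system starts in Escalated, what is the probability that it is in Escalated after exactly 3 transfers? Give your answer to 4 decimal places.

0.5142

Propagate the distribution vector 3 transfers from Escalated.
After 0 transfers: (1.0000, 0.0000)
After 1 transfer: (0.4900, 0.5100)
After 2 transfers: (0.5155, 0.4845)
After 3 transfers: (0.5142, 0.4858)
P(in Escalated after 3 transfers) = 0.5142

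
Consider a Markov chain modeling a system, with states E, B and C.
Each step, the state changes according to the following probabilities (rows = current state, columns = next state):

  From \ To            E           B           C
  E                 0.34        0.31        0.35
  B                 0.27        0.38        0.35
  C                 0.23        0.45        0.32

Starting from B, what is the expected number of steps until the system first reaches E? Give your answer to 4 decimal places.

3.9000

Let t(s) be the expected number of steps to first reach E from state s, with t(E) = 0. Conditioning on the first step:
t(B) = 1 + 0.38·t(B) + 0.35·t(C)
t(C) = 1 + 0.45·t(B) + 0.32·t(C)
Solving: t(B) = 3.9000, t(C) = 4.0515.
Expected steps from B to E: 3.9000.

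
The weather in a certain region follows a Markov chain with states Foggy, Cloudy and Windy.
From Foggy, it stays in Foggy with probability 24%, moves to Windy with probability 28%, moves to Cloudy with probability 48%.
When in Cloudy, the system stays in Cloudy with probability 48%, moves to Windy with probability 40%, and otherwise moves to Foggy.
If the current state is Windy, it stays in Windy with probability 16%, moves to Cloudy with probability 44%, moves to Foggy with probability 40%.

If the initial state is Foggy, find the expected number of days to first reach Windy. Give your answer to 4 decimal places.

2.9621

Let t(s) be the expected number of days to first reach Windy from state s, with t(Windy) = 0. Conditioning on the first day:
t(Foggy) = 1 + 0.24·t(Foggy) + 0.48·t(Cloudy)
t(Cloudy) = 1 + 0.12·t(Foggy) + 0.48·t(Cloudy)
Solving: t(Foggy) = 2.9621, t(Cloudy) = 2.6066.
Expected days from Foggy to Windy: 2.9621.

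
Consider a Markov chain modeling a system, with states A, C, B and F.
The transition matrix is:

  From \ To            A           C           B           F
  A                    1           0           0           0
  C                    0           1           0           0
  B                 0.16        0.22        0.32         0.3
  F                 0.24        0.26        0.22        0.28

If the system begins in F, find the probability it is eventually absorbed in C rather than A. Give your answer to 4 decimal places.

0.5316

Let h(s) be the probability of absorption at C starting from transient state s. Then h(C) = 1 and h(A) = 0. By first-step analysis:
h(B) = 0.16·0 + 0.22·1 + 0.32·h(B) + 0.3·h(F)
h(F) = 0.24·0 + 0.26·1 + 0.22·h(B) + 0.28·h(F)
Solving: h(B) = 0.5581, h(F) = 0.5316.
Starting from F, the probability is 0.5316.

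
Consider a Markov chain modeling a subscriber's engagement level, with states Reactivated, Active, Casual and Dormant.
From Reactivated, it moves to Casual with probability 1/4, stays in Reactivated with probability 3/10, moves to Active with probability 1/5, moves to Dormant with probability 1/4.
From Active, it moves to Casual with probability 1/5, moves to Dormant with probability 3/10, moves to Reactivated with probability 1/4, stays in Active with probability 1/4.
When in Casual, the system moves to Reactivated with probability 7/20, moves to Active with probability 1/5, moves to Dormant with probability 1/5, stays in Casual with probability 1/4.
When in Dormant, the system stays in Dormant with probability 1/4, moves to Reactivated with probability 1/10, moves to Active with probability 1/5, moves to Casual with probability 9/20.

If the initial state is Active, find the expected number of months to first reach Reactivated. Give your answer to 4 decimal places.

Let t(s) be the expected number of months to first reach Reactivated from state s, with t(Reactivated) = 0. Conditioning on the first month:
t(Active) = 1 + 0.25·t(Active) + 0.2·t(Casual) + 0.3·t(Dormant)
t(Casual) = 1 + 0.2·t(Active) + 0.25·t(Casual) + 0.2·t(Dormant)
t(Dormant) = 1 + 0.2·t(Active) + 0.45·t(Casual) + 0.25·t(Dormant)
Solving: t(Active) = 4.1841, t(Casual) = 3.6931, t(Dormant) = 4.6650.
Expected months from Active to Reactivated: 4.1841.

4.1841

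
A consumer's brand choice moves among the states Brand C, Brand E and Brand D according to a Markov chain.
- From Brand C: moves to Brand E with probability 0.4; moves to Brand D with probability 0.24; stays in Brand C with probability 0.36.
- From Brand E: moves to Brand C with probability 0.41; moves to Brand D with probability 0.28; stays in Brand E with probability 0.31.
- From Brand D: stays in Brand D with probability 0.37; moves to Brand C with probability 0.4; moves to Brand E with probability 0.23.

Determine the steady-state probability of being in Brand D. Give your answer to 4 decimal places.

Let the stationary distribution be π with π = πP and π_1 + π_2 + π_3 = 1.
π_1 = 0.36·π_1 + 0.41·π_2 + 0.4·π_3
π_2 = 0.4·π_1 + 0.31·π_2 + 0.23·π_3
Solving with the normalization constraint gives π = (0.3877, 0.3216, 0.2907).
So the stationary probability of Brand D is 0.2907.

0.2907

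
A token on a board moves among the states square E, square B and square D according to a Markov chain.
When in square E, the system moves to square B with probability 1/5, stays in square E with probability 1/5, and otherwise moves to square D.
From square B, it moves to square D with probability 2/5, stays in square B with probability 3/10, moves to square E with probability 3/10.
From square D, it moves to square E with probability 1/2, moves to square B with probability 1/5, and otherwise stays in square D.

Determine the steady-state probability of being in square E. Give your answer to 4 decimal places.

Let the stationary distribution be π with π = πP and π_1 + π_2 + π_3 = 1.
π_1 = 0.2·π_1 + 0.3·π_2 + 0.5·π_3
π_2 = 0.2·π_1 + 0.3·π_2 + 0.2·π_3
Solving with the normalization constraint gives π = (0.3504, 0.2222, 0.4274).
So the stationary probability of square E is 0.3504.

0.3504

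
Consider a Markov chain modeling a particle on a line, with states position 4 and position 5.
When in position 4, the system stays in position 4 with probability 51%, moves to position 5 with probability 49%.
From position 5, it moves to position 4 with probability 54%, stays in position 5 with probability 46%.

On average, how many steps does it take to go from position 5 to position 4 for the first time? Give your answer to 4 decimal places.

Let t(s) be the expected number of steps to first reach position 4 from state s, with t(position 4) = 0. Conditioning on the first step:
t(position 5) = 1 + 0.46·t(position 5)
Solving: t(position 5) = 1.8519.
Expected steps from position 5 to position 4: 1.8519.

1.8519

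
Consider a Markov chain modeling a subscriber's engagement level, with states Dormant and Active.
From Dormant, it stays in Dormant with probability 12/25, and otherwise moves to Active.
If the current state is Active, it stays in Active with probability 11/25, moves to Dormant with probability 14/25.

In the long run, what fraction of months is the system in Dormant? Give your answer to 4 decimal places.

0.5185

Let the stationary distribution be π with π = πP and π_1 + π_2 = 1.
π_1 = 0.48·π_1 + 0.56·π_2
Solving with the normalization constraint gives π = (0.5185, 0.4815).
So the stationary probability of Dormant is 0.5185.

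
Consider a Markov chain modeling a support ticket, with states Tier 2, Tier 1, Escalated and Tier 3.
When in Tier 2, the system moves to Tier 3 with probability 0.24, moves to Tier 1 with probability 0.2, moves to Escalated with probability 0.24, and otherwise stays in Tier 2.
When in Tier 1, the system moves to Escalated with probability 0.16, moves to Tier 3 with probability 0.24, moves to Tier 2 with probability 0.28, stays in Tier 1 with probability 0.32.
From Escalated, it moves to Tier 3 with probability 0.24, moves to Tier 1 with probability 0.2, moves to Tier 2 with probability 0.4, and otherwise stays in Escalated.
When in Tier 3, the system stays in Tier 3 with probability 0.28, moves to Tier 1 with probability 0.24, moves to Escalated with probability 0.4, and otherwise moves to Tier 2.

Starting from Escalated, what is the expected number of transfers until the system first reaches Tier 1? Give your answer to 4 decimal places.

4.7619

Let t(s) be the expected number of transfers to first reach Tier 1 from state s, with t(Tier 1) = 0. Conditioning on the first transfer:
t(Tier 2) = 1 + 0.32·t(Tier 2) + 0.24·t(Escalated) + 0.24·t(Tier 3)
t(Escalated) = 1 + 0.4·t(Tier 2) + 0.16·t(Escalated) + 0.24·t(Tier 3)
t(Tier 3) = 1 + 0.08·t(Tier 2) + 0.4·t(Escalated) + 0.28·t(Tier 3)
Solving: t(Tier 2) = 4.7619, t(Escalated) = 4.7619, t(Tier 3) = 4.5635.
Expected transfers from Escalated to Tier 1: 4.7619.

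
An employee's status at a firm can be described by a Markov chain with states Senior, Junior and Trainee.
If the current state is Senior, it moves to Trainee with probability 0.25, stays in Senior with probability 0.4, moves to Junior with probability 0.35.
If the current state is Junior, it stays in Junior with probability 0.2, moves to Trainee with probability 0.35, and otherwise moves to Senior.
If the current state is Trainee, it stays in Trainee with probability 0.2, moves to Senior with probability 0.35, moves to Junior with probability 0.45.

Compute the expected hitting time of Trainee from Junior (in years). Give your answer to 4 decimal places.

3.2558

Let t(s) be the expected number of years to first reach Trainee from state s, with t(Trainee) = 0. Conditioning on the first year:
t(Senior) = 1 + 0.4·t(Senior) + 0.35·t(Junior)
t(Junior) = 1 + 0.45·t(Senior) + 0.2·t(Junior)
Solving: t(Senior) = 3.5659, t(Junior) = 3.2558.
Expected years from Junior to Trainee: 3.2558.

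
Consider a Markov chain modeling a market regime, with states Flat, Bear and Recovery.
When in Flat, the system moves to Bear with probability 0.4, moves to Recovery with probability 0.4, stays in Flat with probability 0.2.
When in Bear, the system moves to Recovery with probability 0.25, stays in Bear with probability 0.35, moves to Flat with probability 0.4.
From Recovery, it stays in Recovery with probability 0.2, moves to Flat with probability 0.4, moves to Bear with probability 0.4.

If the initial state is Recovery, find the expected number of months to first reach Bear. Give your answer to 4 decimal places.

Let t(s) be the expected number of months to first reach Bear from state s, with t(Bear) = 0. Conditioning on the first month:
t(Flat) = 1 + 0.2·t(Flat) + 0.4·t(Recovery)
t(Recovery) = 1 + 0.4·t(Flat) + 0.2·t(Recovery)
Solving: t(Flat) = 2.5000, t(Recovery) = 2.5000.
Expected months from Recovery to Bear: 2.5000.

2.5000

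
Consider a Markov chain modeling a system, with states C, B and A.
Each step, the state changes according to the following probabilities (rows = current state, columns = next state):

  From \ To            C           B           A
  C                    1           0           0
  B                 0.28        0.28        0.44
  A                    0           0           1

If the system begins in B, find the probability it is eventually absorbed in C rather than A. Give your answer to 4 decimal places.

0.3889

Let h(s) be the probability of absorption at C starting from transient state s. Then h(C) = 1 and h(A) = 0. By first-step analysis:
h(B) = 0.28·1 + 0.28·h(B) + 0.44·0
Solving: h(B) = 0.3889.
Starting from B, the probability is 0.3889.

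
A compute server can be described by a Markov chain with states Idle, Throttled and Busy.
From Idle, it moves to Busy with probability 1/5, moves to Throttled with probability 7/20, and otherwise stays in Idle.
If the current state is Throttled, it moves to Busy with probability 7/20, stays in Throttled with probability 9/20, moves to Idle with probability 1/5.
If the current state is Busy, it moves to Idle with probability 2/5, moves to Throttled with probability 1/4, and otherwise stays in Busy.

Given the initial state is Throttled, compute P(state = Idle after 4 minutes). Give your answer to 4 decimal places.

0.3464

Propagate the distribution vector 4 minutes from Throttled.
After 0 minutes: (0.0000, 1.0000, 0.0000)
After 1 minute: (0.2000, 0.4500, 0.3500)
After 2 minutes: (0.3200, 0.3600, 0.3200)
After 3 minutes: (0.3440, 0.3540, 0.3020)
After 4 minutes: (0.3464, 0.3552, 0.2984)
P(in Idle after 4 minutes) = 0.3464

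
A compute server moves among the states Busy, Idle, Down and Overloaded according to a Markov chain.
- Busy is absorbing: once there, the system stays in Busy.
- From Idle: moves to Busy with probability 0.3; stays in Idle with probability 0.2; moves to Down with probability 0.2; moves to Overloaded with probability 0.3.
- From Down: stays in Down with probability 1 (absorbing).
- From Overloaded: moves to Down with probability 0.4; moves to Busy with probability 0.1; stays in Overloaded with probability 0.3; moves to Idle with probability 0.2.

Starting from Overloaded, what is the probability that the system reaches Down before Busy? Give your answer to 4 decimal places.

0.7200

Let h(s) be the probability of absorption at Down starting from transient state s. Then h(Down) = 1 and h(Busy) = 0. By first-step analysis:
h(Idle) = 0.3·0 + 0.2·h(Idle) + 0.2·1 + 0.3·h(Overloaded)
h(Overloaded) = 0.1·0 + 0.2·h(Idle) + 0.4·1 + 0.3·h(Overloaded)
Solving: h(Idle) = 0.5200, h(Overloaded) = 0.7200.
Starting from Overloaded, the probability is 0.7200.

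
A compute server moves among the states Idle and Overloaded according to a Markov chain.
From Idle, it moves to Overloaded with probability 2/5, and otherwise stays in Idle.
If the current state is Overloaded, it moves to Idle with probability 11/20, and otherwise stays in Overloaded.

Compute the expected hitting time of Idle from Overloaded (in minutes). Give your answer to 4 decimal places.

Let t(s) be the expected number of minutes to first reach Idle from state s, with t(Idle) = 0. Conditioning on the first minute:
t(Overloaded) = 1 + 0.45·t(Overloaded)
Solving: t(Overloaded) = 1.8182.
Expected minutes from Overloaded to Idle: 1.8182.

1.8182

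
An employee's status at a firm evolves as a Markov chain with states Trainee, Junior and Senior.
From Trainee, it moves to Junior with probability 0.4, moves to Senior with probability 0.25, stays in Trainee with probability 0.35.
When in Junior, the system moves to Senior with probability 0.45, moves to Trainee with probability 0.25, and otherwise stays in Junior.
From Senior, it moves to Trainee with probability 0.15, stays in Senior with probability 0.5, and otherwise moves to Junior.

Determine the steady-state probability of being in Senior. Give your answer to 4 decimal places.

0.4251

Let the stationary distribution be π with π = πP and π_1 + π_2 + π_3 = 1.
π_1 = 0.35·π_1 + 0.25·π_2 + 0.15·π_3
π_2 = 0.4·π_1 + 0.3·π_2 + 0.35·π_3
Solving with the normalization constraint gives π = (0.2305, 0.3443, 0.4251).
So the stationary probability of Senior is 0.4251.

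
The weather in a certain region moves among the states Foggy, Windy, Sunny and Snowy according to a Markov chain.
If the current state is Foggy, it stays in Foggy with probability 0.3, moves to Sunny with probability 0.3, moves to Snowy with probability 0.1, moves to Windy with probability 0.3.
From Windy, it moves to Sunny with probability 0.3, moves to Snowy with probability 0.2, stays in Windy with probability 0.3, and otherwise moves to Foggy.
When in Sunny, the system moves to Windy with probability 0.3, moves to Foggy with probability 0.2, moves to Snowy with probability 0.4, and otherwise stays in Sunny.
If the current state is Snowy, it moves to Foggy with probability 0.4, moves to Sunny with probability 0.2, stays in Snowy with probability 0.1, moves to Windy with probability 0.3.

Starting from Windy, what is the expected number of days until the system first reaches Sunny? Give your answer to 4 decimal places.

3.5192

Let t(s) be the expected number of days to first reach Sunny from state s, with t(Sunny) = 0. Conditioning on the first day:
t(Foggy) = 1 + 0.3·t(Foggy) + 0.3·t(Windy) + 0.1·t(Snowy)
t(Windy) = 1 + 0.2·t(Foggy) + 0.3·t(Windy) + 0.2·t(Snowy)
t(Snowy) = 1 + 0.4·t(Foggy) + 0.3·t(Windy) + 0.1·t(Snowy)
Solving: t(Foggy) = 3.4843, t(Windy) = 3.5192, t(Snowy) = 3.8328.
Expected days from Windy to Sunny: 3.5192.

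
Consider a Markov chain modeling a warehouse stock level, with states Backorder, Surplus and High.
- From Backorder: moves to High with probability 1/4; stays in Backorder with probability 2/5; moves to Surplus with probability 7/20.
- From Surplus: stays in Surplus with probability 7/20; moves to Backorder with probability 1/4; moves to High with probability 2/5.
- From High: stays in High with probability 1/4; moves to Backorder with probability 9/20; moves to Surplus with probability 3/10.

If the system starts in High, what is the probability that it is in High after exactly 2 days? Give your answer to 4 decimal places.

Sum over the intermediate state after 1 day:
P = P(High→Backorder)·P(Backorder→High) + P(High→Surplus)·P(Surplus→High) + P(High→High)·P(High→High)
  = 0.45×0.25 + 0.3×0.4 + 0.25×0.25
  = 0.1125 + 0.1200 + 0.0625 = 0.2950

0.2950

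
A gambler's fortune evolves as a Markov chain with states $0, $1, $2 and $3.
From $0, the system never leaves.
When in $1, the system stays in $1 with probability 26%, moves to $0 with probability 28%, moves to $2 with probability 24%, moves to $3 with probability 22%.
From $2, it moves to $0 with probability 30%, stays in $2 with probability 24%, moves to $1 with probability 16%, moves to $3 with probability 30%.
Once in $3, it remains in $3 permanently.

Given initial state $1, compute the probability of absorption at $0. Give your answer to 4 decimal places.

Let h(s) be the probability of absorption at $0 starting from transient state s. Then h($0) = 1 and h($3) = 0. By first-step analysis:
h($1) = 0.28·1 + 0.26·h($1) + 0.24·h($2) + 0.22·0
h($2) = 0.3·1 + 0.16·h($1) + 0.24·h($2) + 0.3·0
Solving: h($1) = 0.5435, h($2) = 0.5092.
Starting from $1, the probability is 0.5435.

0.5435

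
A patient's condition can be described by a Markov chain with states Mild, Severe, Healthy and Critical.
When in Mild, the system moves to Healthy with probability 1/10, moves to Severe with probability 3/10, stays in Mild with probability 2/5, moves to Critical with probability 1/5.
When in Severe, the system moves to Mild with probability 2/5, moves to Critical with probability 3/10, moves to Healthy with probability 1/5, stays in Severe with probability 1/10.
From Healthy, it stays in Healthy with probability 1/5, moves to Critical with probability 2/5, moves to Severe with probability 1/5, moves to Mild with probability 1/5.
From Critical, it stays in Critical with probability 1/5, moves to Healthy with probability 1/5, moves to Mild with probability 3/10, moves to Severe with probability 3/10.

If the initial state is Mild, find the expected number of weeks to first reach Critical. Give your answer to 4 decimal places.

Let t(s) be the expected number of weeks to first reach Critical from state s, with t(Critical) = 0. Conditioning on the first week:
t(Mild) = 1 + 0.4·t(Mild) + 0.3·t(Severe) + 0.1·t(Healthy)
t(Severe) = 1 + 0.4·t(Mild) + 0.1·t(Severe) + 0.2·t(Healthy)
t(Healthy) = 1 + 0.2·t(Mild) + 0.2·t(Severe) + 0.2·t(Healthy)
Solving: t(Mild) = 3.9781, t(Severe) = 3.5766, t(Healthy) = 3.1387.
Expected weeks from Mild to Critical: 3.9781.

3.9781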